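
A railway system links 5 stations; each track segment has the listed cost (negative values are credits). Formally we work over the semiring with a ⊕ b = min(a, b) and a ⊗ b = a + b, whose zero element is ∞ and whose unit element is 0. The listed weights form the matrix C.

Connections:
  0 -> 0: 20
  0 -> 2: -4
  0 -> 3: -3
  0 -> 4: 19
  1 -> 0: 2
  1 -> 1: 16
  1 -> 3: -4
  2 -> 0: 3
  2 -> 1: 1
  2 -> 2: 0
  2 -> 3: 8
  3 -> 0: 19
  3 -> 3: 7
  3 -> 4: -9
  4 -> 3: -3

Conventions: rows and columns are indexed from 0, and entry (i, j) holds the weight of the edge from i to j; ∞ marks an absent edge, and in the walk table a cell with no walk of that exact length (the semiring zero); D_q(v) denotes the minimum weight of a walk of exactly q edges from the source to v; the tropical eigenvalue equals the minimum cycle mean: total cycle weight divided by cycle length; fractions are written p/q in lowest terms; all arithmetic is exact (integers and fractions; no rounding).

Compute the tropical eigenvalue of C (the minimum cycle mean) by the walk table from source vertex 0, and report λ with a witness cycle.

q=0: [0, ∞, ∞, ∞, ∞]
q=1: [20, ∞, -4, -3, 19]
q=2: [-1, -3, -4, 4, -12]
q=3: [-1, -3, -5, -15, -5]
q=4: [-2, -4, -5, -8, -24]
q=5: [-2, -4, -6, -27, -17]
Optimal cycle mean attained by: cycle 3->4->3, total (-9) + (-3), length 2.
Answer: λ = -6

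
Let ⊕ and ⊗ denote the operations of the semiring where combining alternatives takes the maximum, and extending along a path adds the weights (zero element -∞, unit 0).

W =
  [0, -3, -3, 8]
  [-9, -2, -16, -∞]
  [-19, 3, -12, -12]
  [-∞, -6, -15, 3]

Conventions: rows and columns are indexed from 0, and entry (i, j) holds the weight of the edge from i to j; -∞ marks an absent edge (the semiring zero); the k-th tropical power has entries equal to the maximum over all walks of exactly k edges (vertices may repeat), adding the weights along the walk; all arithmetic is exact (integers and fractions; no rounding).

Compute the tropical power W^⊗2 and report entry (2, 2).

W^⊗2:
  [0, 2, -3, 11]
  [-9, -4, -12, -1]
  [-6, 1, -13, -9]
  [-15, -3, -12, 6]
Key observation: the optimum is the walk 2->1->2, with weight 3 + (-16) = -13.
Optimal value attained by: walk 2->1->2.
Answer: (W^⊗2)[2][2] = -13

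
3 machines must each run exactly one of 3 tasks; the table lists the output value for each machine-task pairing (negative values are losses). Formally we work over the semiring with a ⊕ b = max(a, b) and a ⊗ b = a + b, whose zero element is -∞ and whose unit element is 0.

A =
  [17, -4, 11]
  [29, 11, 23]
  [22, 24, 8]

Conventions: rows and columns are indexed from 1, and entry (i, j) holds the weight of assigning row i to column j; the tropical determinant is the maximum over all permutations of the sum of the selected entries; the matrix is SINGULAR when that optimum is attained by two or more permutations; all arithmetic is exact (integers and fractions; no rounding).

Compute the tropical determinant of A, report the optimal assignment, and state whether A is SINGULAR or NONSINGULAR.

σ = (1, 2, 3): 17 + 11 + 8 = 36
σ = (1, 3, 2): 17 + 23 + 24 = 64
σ = (2, 1, 3): (-4) + 29 + 8 = 33
σ = (2, 3, 1): (-4) + 23 + 22 = 41
σ = (3, 1, 2): 11 + 29 + 24 = 64
σ = (3, 2, 1): 11 + 11 + 22 = 44
Optimal value attained by: σ = (1, 3, 2).
Answer: det⊕(A) = 64; verdict: SINGULAR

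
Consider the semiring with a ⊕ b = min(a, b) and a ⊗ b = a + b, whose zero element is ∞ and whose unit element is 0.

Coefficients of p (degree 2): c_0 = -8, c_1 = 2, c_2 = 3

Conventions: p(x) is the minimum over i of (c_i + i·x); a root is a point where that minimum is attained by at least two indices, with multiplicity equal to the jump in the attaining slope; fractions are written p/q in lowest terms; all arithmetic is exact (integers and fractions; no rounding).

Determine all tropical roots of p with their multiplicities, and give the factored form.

hull edge (i=0, c=-8) to (i=2, c=3): slope 11/2, span 2
Factored form: p(x) = 3 ⊗ (x ⊕ (-11/2)) ⊗ (x ⊕ (-11/2))
Answer: roots = -11/2 (mult 2)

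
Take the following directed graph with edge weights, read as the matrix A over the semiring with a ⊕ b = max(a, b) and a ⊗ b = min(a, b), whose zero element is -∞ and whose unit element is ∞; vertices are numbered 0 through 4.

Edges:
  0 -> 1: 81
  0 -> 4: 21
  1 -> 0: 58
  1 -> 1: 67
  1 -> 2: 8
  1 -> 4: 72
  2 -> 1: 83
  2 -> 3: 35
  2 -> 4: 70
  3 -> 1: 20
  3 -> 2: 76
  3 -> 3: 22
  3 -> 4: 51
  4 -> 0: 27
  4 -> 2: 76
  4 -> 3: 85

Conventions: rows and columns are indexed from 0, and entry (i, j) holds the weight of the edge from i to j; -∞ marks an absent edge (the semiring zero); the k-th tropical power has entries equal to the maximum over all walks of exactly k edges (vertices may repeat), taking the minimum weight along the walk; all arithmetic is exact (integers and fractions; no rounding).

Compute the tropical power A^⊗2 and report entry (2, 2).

A^⊗2:
  [58, 67, 21, 21, 72]
  [58, 67, 72, 72, 67]
  [58, 67, 70, 70, 72]
  [27, 76, 51, 51, 70]
  [-∞, 76, 76, 35, 70]
Key observation: the optimum is the walk 2->4->2, with weight 70 min 76 = 70.
Optimal value attained by: walk 2->4->2.
Answer: (A^⊗2)[2][2] = 70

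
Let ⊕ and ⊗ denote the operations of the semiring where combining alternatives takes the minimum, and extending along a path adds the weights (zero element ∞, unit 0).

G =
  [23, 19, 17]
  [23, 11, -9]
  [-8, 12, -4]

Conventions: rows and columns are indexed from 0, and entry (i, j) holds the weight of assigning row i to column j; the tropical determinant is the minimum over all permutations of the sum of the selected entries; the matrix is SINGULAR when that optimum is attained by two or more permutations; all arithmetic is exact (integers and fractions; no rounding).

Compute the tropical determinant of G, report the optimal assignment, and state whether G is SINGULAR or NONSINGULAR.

σ = (0, 1, 2): 23 + 11 + (-4) = 30
σ = (0, 2, 1): 23 + (-9) + 12 = 26
σ = (1, 0, 2): 19 + 23 + (-4) = 38
σ = (1, 2, 0): 19 + (-9) + (-8) = 2
σ = (2, 0, 1): 17 + 23 + 12 = 52
σ = (2, 1, 0): 17 + 11 + (-8) = 20
Optimal value attained by: σ = (1, 2, 0).
Answer: det⊕(G) = 2; verdict: NONSINGULAR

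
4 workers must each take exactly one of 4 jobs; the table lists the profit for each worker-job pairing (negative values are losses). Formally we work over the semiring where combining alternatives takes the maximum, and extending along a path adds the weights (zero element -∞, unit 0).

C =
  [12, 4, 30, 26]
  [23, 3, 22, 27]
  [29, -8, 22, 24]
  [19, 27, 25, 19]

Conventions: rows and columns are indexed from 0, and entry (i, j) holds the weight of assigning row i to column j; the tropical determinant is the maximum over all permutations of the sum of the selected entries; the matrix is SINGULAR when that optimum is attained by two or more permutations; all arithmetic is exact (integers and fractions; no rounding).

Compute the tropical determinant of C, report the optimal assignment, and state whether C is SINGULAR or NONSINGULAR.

σ = (0, 1, 2, 3): 12 + 3 + 22 + 19 = 56
σ = (0, 1, 3, 2): 12 + 3 + 24 + 25 = 64
σ = (0, 2, 1, 3): 12 + 22 + (-8) + 19 = 45
σ = (0, 2, 3, 1): 12 + 22 + 24 + 27 = 85
σ = (0, 3, 1, 2): 12 + 27 + (-8) + 25 = 56
σ = (0, 3, 2, 1): 12 + 27 + 22 + 27 = 88
σ = (1, 0, 2, 3): 4 + 23 + 22 + 19 = 68
σ = (1, 0, 3, 2): 4 + 23 + 24 + 25 = 76
σ = (1, 2, 0, 3): 4 + 22 + 29 + 19 = 74
σ = (1, 2, 3, 0): 4 + 22 + 24 + 19 = 69
σ = (1, 3, 0, 2): 4 + 27 + 29 + 25 = 85
σ = (1, 3, 2, 0): 4 + 27 + 22 + 19 = 72
σ = (2, 0, 1, 3): 30 + 23 + (-8) + 19 = 64
σ = (2, 0, 3, 1): 30 + 23 + 24 + 27 = 104
σ = (2, 1, 0, 3): 30 + 3 + 29 + 19 = 81
σ = (2, 1, 3, 0): 30 + 3 + 24 + 19 = 76
σ = (2, 3, 0, 1): 30 + 27 + 29 + 27 = 113
σ = (2, 3, 1, 0): 30 + 27 + (-8) + 19 = 68
σ = (3, 0, 1, 2): 26 + 23 + (-8) + 25 = 66
σ = (3, 0, 2, 1): 26 + 23 + 22 + 27 = 98
σ = (3, 1, 0, 2): 26 + 3 + 29 + 25 = 83
σ = (3, 1, 2, 0): 26 + 3 + 22 + 19 = 70
σ = (3, 2, 0, 1): 26 + 22 + 29 + 27 = 104
σ = (3, 2, 1, 0): 26 + 22 + (-8) + 19 = 59
Optimal value attained by: σ = (2, 3, 0, 1).
Answer: det⊕(C) = 113; verdict: NONSINGULAR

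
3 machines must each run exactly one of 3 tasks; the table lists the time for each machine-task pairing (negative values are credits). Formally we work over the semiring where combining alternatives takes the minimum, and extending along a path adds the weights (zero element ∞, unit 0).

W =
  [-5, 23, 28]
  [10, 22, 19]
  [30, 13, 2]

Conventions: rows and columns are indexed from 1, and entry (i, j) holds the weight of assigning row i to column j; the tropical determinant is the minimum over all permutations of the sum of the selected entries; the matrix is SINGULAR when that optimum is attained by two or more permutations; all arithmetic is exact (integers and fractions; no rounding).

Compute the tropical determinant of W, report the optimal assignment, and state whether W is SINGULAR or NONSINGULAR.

σ = (1, 2, 3): (-5) + 22 + 2 = 19
σ = (1, 3, 2): (-5) + 19 + 13 = 27
σ = (2, 1, 3): 23 + 10 + 2 = 35
σ = (2, 3, 1): 23 + 19 + 30 = 72
σ = (3, 1, 2): 28 + 10 + 13 = 51
σ = (3, 2, 1): 28 + 22 + 30 = 80
Optimal value attained by: σ = (1, 2, 3).
Answer: det⊕(W) = 19; verdict: NONSINGULAR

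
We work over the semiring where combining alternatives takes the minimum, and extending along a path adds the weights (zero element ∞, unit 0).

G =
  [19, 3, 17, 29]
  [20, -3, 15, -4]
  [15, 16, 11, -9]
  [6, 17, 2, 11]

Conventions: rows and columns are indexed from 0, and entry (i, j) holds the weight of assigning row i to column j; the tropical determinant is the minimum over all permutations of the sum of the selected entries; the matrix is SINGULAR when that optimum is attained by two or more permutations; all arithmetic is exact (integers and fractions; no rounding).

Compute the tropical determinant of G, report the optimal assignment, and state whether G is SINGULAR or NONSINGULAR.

σ = (0, 1, 2, 3): 19 + (-3) + 11 + 11 = 38
σ = (0, 1, 3, 2): 19 + (-3) + (-9) + 2 = 9
σ = (0, 2, 1, 3): 19 + 15 + 16 + 11 = 61
σ = (0, 2, 3, 1): 19 + 15 + (-9) + 17 = 42
σ = (0, 3, 1, 2): 19 + (-4) + 16 + 2 = 33
σ = (0, 3, 2, 1): 19 + (-4) + 11 + 17 = 43
σ = (1, 0, 2, 3): 3 + 20 + 11 + 11 = 45
σ = (1, 0, 3, 2): 3 + 20 + (-9) + 2 = 16
σ = (1, 2, 0, 3): 3 + 15 + 15 + 11 = 44
σ = (1, 2, 3, 0): 3 + 15 + (-9) + 6 = 15
σ = (1, 3, 0, 2): 3 + (-4) + 15 + 2 = 16
σ = (1, 3, 2, 0): 3 + (-4) + 11 + 6 = 16
σ = (2, 0, 1, 3): 17 + 20 + 16 + 11 = 64
σ = (2, 0, 3, 1): 17 + 20 + (-9) + 17 = 45
σ = (2, 1, 0, 3): 17 + (-3) + 15 + 11 = 40
σ = (2, 1, 3, 0): 17 + (-3) + (-9) + 6 = 11
σ = (2, 3, 0, 1): 17 + (-4) + 15 + 17 = 45
σ = (2, 3, 1, 0): 17 + (-4) + 16 + 6 = 35
σ = (3, 0, 1, 2): 29 + 20 + 16 + 2 = 67
σ = (3, 0, 2, 1): 29 + 20 + 11 + 17 = 77
σ = (3, 1, 0, 2): 29 + (-3) + 15 + 2 = 43
σ = (3, 1, 2, 0): 29 + (-3) + 11 + 6 = 43
σ = (3, 2, 0, 1): 29 + 15 + 15 + 17 = 76
σ = (3, 2, 1, 0): 29 + 15 + 16 + 6 = 66
Optimal value attained by: σ = (0, 1, 3, 2).
Answer: det⊕(G) = 9; verdict: NONSINGULAR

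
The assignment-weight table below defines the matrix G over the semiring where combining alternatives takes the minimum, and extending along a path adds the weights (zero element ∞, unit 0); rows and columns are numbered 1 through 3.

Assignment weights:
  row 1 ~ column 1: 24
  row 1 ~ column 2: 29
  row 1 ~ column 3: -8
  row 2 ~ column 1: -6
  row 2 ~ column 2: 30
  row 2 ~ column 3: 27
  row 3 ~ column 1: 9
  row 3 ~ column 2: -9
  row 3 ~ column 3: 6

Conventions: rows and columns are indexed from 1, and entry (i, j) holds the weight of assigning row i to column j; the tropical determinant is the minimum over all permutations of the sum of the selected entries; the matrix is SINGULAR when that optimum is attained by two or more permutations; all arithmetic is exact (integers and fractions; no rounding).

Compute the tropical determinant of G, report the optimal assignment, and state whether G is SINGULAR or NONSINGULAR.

σ = (1, 2, 3): 24 + 30 + 6 = 60
σ = (1, 3, 2): 24 + 27 + (-9) = 42
σ = (2, 1, 3): 29 + (-6) + 6 = 29
σ = (2, 3, 1): 29 + 27 + 9 = 65
σ = (3, 1, 2): (-8) + (-6) + (-9) = -23
σ = (3, 2, 1): (-8) + 30 + 9 = 31
Optimal value attained by: σ = (3, 1, 2).
Answer: det⊕(G) = -23; verdict: NONSINGULAR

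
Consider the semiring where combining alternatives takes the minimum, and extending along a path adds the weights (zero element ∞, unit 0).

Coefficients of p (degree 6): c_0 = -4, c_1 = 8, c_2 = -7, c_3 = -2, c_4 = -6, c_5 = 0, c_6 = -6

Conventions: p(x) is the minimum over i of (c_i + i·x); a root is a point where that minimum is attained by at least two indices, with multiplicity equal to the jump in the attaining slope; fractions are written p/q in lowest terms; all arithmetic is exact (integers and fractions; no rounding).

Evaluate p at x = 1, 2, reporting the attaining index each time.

p(1) = min(-4+0·1=-4, 8+1·1=9, -7+2·1=-5, -2+3·1=1, -6+4·1=-2, 0+5·1=5, -6+6·1=0) = -5 (attained by i=2)
p(2) = min(-4+0·2=-4, 8+1·2=10, -7+2·2=-3, -2+3·2=4, -6+4·2=2, 0+5·2=10, -6+6·2=6) = -4 (attained by i=0)
Answer: p(1) = -5; p(2) = -4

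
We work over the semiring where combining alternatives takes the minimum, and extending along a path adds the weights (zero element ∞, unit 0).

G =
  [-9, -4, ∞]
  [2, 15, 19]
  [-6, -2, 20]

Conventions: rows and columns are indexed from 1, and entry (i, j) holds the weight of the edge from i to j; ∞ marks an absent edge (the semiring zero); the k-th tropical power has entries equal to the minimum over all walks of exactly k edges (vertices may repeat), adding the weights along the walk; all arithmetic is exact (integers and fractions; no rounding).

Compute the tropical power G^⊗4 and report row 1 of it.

G^⊗2:
  [-18, -13, 15]
  [-7, -2, 34]
  [-15, -10, 17]
G^⊗3:
  [-27, -22, 6]
  [-16, -11, 17]
  [-24, -19, 9]
G^⊗4:
  [-36, -31, -3]
  [-25, -20, 8]
  [-33, -28, 0]
Answer: row 1 of G^⊗4 = [-36, -31, -3]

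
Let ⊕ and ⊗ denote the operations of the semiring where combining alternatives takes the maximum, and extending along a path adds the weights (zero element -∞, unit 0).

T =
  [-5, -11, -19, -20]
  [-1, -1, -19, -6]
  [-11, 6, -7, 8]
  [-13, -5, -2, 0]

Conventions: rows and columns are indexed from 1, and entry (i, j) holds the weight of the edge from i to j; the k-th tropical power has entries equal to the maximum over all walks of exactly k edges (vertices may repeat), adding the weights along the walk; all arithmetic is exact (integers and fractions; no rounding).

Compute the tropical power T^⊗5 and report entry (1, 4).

T^⊗2:
  [-10, -12, -22, -11]
  [-2, -2, -8, -6]
  [5, 5, 6, 8]
  [-6, 4, -2, 6]
T^⊗3:
  [-13, -13, -13, -11]
  [-3, -2, -8, 0]
  [4, 12, 6, 14]
  [3, 4, 4, 6]
T^⊗4:
  [-14, -7, -13, -5]
  [-3, -2, -2, 0]
  [11, 12, 12, 14]
  [3, 10, 4, 12]
T^⊗5:
  [-8, -7, -7, -5]
  [-3, 4, -2, 6]
  [11, 18, 12, 20]
  [9, 10, 10, 12]
Key observation: the optimum is the walk 1->3->4->3->4->4, with weight (-19) + 8 + (-2) + 8 + 0 = -5.
Optimal value attained by: walk 1->3->4->3->4->4.
Answer: (T^⊗5)[1][4] = -5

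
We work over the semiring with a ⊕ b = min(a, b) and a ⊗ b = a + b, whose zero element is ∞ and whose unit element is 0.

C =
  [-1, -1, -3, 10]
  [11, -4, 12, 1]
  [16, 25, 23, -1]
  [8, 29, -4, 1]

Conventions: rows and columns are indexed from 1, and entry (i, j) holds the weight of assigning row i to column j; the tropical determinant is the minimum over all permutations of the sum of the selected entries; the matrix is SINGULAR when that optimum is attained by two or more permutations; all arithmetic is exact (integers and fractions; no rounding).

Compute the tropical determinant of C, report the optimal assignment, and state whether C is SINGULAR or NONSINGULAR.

σ = (1, 2, 3, 4): (-1) + (-4) + 23 + 1 = 19
σ = (1, 2, 4, 3): (-1) + (-4) + (-1) + (-4) = -10
σ = (1, 3, 2, 4): (-1) + 12 + 25 + 1 = 37
σ = (1, 3, 4, 2): (-1) + 12 + (-1) + 29 = 39
σ = (1, 4, 2, 3): (-1) + 1 + 25 + (-4) = 21
σ = (1, 4, 3, 2): (-1) + 1 + 23 + 29 = 52
σ = (2, 1, 3, 4): (-1) + 11 + 23 + 1 = 34
σ = (2, 1, 4, 3): (-1) + 11 + (-1) + (-4) = 5
σ = (2, 3, 1, 4): (-1) + 12 + 16 + 1 = 28
σ = (2, 3, 4, 1): (-1) + 12 + (-1) + 8 = 18
σ = (2, 4, 1, 3): (-1) + 1 + 16 + (-4) = 12
σ = (2, 4, 3, 1): (-1) + 1 + 23 + 8 = 31
σ = (3, 1, 2, 4): (-3) + 11 + 25 + 1 = 34
σ = (3, 1, 4, 2): (-3) + 11 + (-1) + 29 = 36
σ = (3, 2, 1, 4): (-3) + (-4) + 16 + 1 = 10
σ = (3, 2, 4, 1): (-3) + (-4) + (-1) + 8 = 0
σ = (3, 4, 1, 2): (-3) + 1 + 16 + 29 = 43
σ = (3, 4, 2, 1): (-3) + 1 + 25 + 8 = 31
σ = (4, 1, 2, 3): 10 + 11 + 25 + (-4) = 42
σ = (4, 1, 3, 2): 10 + 11 + 23 + 29 = 73
σ = (4, 2, 1, 3): 10 + (-4) + 16 + (-4) = 18
σ = (4, 2, 3, 1): 10 + (-4) + 23 + 8 = 37
σ = (4, 3, 1, 2): 10 + 12 + 16 + 29 = 67
σ = (4, 3, 2, 1): 10 + 12 + 25 + 8 = 55
Optimal value attained by: σ = (1, 2, 4, 3).
Answer: det⊕(C) = -10; verdict: NONSINGULAR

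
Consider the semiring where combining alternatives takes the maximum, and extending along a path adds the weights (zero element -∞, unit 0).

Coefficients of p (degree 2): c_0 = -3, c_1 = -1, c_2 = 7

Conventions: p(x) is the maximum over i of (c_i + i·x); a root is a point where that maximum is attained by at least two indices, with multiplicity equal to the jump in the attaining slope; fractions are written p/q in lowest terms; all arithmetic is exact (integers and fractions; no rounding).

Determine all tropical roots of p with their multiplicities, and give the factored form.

hull edge (i=0, c=-3) to (i=2, c=7): slope 5, span 2
Factored form: p(x) = 7 ⊗ (x ⊕ (-5)) ⊗ (x ⊕ (-5))
Answer: roots = -5 (mult 2)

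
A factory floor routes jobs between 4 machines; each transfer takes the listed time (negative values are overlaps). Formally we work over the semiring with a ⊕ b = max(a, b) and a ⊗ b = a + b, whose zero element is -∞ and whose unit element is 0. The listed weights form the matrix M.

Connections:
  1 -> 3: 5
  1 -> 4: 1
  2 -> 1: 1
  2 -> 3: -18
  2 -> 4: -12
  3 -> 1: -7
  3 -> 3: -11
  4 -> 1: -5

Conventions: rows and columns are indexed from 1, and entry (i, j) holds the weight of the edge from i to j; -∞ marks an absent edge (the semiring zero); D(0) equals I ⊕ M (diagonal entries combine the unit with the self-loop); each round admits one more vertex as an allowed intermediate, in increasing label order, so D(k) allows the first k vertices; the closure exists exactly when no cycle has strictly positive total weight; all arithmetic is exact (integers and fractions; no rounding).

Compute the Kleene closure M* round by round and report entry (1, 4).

D(0):
  [0, -∞, 5, 1]
  [1, 0, -18, -12]
  [-7, -∞, 0, -∞]
  [-5, -∞, -∞, 0]
D(1):
  [0, -∞, 5, 1]
  [1, 0, 6, 2]
  [-7, -∞, 0, -6]
  [-5, -∞, 0, 0]
D(2):
  [0, -∞, 5, 1]
  [1, 0, 6, 2]
  [-7, -∞, 0, -6]
  [-5, -∞, 0, 0]
D(3):
  [0, -∞, 5, 1]
  [1, 0, 6, 2]
  [-7, -∞, 0, -6]
  [-5, -∞, 0, 0]
D(4):
  [0, -∞, 5, 1]
  [1, 0, 6, 2]
  [-7, -∞, 0, -6]
  [-5, -∞, 0, 0]
Answer: M*[1][4] = 1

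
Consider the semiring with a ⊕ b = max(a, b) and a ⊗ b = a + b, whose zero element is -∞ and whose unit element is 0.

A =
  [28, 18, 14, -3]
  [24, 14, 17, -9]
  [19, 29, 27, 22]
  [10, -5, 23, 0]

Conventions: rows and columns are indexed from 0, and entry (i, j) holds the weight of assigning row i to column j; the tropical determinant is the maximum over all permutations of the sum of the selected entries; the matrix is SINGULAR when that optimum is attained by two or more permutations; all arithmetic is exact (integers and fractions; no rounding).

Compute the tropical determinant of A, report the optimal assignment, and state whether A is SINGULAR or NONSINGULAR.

σ = (0, 1, 2, 3): 28 + 14 + 27 + 0 = 69
σ = (0, 1, 3, 2): 28 + 14 + 22 + 23 = 87
σ = (0, 2, 1, 3): 28 + 17 + 29 + 0 = 74
σ = (0, 2, 3, 1): 28 + 17 + 22 + (-5) = 62
σ = (0, 3, 1, 2): 28 + (-9) + 29 + 23 = 71
σ = (0, 3, 2, 1): 28 + (-9) + 27 + (-5) = 41
σ = (1, 0, 2, 3): 18 + 24 + 27 + 0 = 69
σ = (1, 0, 3, 2): 18 + 24 + 22 + 23 = 87
σ = (1, 2, 0, 3): 18 + 17 + 19 + 0 = 54
σ = (1, 2, 3, 0): 18 + 17 + 22 + 10 = 67
σ = (1, 3, 0, 2): 18 + (-9) + 19 + 23 = 51
σ = (1, 3, 2, 0): 18 + (-9) + 27 + 10 = 46
σ = (2, 0, 1, 3): 14 + 24 + 29 + 0 = 67
σ = (2, 0, 3, 1): 14 + 24 + 22 + (-5) = 55
σ = (2, 1, 0, 3): 14 + 14 + 19 + 0 = 47
σ = (2, 1, 3, 0): 14 + 14 + 22 + 10 = 60
σ = (2, 3, 0, 1): 14 + (-9) + 19 + (-5) = 19
σ = (2, 3, 1, 0): 14 + (-9) + 29 + 10 = 44
σ = (3, 0, 1, 2): (-3) + 24 + 29 + 23 = 73
σ = (3, 0, 2, 1): (-3) + 24 + 27 + (-5) = 43
σ = (3, 1, 0, 2): (-3) + 14 + 19 + 23 = 53
σ = (3, 1, 2, 0): (-3) + 14 + 27 + 10 = 48
σ = (3, 2, 0, 1): (-3) + 17 + 19 + (-5) = 28
σ = (3, 2, 1, 0): (-3) + 17 + 29 + 10 = 53
Optimal value attained by: σ = (0, 1, 3, 2).
Answer: det⊕(A) = 87; verdict: SINGULAR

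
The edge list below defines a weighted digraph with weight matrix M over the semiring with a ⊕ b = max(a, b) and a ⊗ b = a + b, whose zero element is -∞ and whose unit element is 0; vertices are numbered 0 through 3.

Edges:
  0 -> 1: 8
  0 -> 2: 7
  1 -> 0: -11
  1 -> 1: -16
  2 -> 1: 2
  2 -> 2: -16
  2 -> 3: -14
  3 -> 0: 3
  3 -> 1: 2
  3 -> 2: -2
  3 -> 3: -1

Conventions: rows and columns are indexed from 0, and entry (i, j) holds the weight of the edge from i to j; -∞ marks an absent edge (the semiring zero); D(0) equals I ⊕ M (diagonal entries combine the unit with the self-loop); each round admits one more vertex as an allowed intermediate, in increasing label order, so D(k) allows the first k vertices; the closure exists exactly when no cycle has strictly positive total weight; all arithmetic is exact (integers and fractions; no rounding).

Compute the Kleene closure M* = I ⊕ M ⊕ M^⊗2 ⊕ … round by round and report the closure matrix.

D(0):
  [0, 8, 7, -∞]
  [-11, 0, -∞, -∞]
  [-∞, 2, 0, -14]
  [3, 2, -2, 0]
D(1):
  [0, 8, 7, -∞]
  [-11, 0, -4, -∞]
  [-∞, 2, 0, -14]
  [3, 11, 10, 0]
D(2):
  [0, 8, 7, -∞]
  [-11, 0, -4, -∞]
  [-9, 2, 0, -14]
  [3, 11, 10, 0]
D(3):
  [0, 9, 7, -7]
  [-11, 0, -4, -18]
  [-9, 2, 0, -14]
  [3, 12, 10, 0]
D(4):
  [0, 9, 7, -7]
  [-11, 0, -4, -18]
  [-9, 2, 0, -14]
  [3, 12, 10, 0]
Answer: M* = [[0, 9, 7, -7], [-11, 0, -4, -18], [-9, 2, 0, -14], [3, 12, 10, 0]]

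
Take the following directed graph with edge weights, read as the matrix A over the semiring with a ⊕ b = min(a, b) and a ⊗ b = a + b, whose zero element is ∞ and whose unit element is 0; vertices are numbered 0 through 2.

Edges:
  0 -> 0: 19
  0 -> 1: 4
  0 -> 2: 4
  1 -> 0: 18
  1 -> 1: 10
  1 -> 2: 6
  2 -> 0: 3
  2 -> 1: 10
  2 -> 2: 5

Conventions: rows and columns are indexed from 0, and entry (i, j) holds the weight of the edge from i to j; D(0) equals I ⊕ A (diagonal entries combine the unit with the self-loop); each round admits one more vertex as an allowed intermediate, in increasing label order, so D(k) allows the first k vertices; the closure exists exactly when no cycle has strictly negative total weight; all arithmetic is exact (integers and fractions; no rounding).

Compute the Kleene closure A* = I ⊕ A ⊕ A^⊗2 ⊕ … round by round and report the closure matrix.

D(0):
  [0, 4, 4]
  [18, 0, 6]
  [3, 10, 0]
D(1):
  [0, 4, 4]
  [18, 0, 6]
  [3, 7, 0]
D(2):
  [0, 4, 4]
  [18, 0, 6]
  [3, 7, 0]
D(3):
  [0, 4, 4]
  [9, 0, 6]
  [3, 7, 0]
Answer: A* = [[0, 4, 4], [9, 0, 6], [3, 7, 0]]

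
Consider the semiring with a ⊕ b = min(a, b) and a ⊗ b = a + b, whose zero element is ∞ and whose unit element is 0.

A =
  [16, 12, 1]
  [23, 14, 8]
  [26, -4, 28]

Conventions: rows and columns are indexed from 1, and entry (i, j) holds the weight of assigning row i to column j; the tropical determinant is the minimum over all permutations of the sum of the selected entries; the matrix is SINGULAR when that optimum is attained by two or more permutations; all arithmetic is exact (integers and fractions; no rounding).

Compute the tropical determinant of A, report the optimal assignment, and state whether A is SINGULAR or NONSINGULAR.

σ = (1, 2, 3): 16 + 14 + 28 = 58
σ = (1, 3, 2): 16 + 8 + (-4) = 20
σ = (2, 1, 3): 12 + 23 + 28 = 63
σ = (2, 3, 1): 12 + 8 + 26 = 46
σ = (3, 1, 2): 1 + 23 + (-4) = 20
σ = (3, 2, 1): 1 + 14 + 26 = 41
Optimal value attained by: σ = (1, 3, 2).
Answer: det⊕(A) = 20; verdict: SINGULAR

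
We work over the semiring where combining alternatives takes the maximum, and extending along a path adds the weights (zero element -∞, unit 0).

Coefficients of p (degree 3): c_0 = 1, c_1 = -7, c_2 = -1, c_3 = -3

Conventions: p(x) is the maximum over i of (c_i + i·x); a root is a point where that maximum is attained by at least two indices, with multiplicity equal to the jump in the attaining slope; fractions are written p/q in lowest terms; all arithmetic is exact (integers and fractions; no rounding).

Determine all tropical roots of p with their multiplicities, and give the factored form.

hull edge (i=0, c=1) to (i=2, c=-1): slope -1, span 2
hull edge (i=2, c=-1) to (i=3, c=-3): slope -2, span 1
Factored form: p(x) = -3 ⊗ (x ⊕ 1) ⊗ (x ⊕ 1) ⊗ (x ⊕ 2)
Answer: roots = 1 (mult 2), 2 (mult 1)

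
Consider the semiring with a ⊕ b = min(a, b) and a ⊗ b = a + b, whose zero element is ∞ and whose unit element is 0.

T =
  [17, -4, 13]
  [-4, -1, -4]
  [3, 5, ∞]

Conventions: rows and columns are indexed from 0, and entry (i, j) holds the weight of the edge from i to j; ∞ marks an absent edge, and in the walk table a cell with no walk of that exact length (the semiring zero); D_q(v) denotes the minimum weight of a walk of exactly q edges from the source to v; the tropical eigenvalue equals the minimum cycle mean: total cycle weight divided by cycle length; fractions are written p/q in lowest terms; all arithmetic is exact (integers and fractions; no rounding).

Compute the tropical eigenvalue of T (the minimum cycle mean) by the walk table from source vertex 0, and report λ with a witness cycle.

q=0: [0, ∞, ∞]
q=1: [17, -4, 13]
q=2: [-8, -5, -8]
q=3: [-9, -12, -9]
Optimal cycle mean attained by: cycle 0->1->0, total (-4) + (-4), length 2.
Answer: λ = -4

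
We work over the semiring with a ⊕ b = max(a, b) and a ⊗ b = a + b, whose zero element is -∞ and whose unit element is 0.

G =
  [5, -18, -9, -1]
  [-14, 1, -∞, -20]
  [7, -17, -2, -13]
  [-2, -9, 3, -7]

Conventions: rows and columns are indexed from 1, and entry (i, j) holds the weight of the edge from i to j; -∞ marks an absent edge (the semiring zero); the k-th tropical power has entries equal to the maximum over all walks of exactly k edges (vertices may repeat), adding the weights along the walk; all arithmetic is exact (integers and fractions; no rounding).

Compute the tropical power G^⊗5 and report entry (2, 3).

G^⊗2:
  [10, -10, 2, 4]
  [-9, 2, -17, -15]
  [12, -11, -2, 6]
  [10, -8, 1, -3]
G^⊗3:
  [15, -5, 7, 9]
  [-4, 3, -12, -10]
  [17, -3, 9, 11]
  [15, -7, 1, 9]
G^⊗4:
  [20, 0, 12, 14]
  [1, 4, -7, -5]
  [22, 2, 14, 16]
  [20, 0, 12, 14]
G^⊗5:
  [25, 5, 17, 19]
  [6, 5, -2, 0]
  [27, 7, 19, 21]
  [25, 5, 17, 19]
Key observation: the optimum is the walk 2->1->1->1->4->3, with weight (-14) + 5 + 5 + (-1) + 3 = -2.
Optimal value attained by: walk 2->1->1->1->4->3.
Answer: (G^⊗5)[2][3] = -2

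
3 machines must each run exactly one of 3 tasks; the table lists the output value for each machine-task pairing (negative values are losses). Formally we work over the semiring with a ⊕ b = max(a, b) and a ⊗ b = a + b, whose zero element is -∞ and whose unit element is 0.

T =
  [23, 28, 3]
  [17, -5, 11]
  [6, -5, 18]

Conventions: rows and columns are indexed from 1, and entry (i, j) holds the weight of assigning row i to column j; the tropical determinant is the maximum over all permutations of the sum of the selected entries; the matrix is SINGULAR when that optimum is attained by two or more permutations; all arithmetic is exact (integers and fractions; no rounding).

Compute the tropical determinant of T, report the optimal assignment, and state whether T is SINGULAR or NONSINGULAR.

σ = (1, 2, 3): 23 + (-5) + 18 = 36
σ = (1, 3, 2): 23 + 11 + (-5) = 29
σ = (2, 1, 3): 28 + 17 + 18 = 63
σ = (2, 3, 1): 28 + 11 + 6 = 45
σ = (3, 1, 2): 3 + 17 + (-5) = 15
σ = (3, 2, 1): 3 + (-5) + 6 = 4
Optimal value attained by: σ = (2, 1, 3).
Answer: det⊕(T) = 63; verdict: NONSINGULAR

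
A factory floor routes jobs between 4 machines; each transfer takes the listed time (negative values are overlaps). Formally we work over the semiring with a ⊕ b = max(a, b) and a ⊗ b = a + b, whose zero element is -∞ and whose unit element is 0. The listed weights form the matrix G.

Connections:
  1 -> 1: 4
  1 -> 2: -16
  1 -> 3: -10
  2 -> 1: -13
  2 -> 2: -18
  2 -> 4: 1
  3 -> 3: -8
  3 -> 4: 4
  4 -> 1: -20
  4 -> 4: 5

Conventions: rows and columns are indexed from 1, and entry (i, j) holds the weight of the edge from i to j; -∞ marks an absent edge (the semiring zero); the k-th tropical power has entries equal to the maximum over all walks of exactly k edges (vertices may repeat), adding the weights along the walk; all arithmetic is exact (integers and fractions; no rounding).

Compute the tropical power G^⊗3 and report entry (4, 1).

G^⊗2:
  [8, -12, -6, -6]
  [-9, -29, -23, 6]
  [-16, -∞, -16, 9]
  [-15, -36, -30, 10]
G^⊗3:
  [12, -8, -2, -1]
  [-5, -25, -19, 11]
  [-11, -32, -24, 14]
  [-10, -31, -25, 15]
Key observation: the optimum is the walk 4->4->4->1, with weight 5 + 5 + (-20) = -10.
Optimal value attained by: walk 4->4->4->1.
Answer: (G^⊗3)[4][1] = -10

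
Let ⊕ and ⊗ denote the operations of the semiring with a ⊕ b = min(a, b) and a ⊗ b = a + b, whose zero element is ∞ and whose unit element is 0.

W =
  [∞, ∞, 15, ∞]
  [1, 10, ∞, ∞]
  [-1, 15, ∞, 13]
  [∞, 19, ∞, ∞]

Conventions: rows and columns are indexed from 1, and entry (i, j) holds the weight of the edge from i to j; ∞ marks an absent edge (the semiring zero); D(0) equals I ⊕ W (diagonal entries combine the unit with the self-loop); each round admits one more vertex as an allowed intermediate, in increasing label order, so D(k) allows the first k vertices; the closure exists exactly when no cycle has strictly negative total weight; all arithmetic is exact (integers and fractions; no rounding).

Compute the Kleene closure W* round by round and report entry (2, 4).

D(0):
  [0, ∞, 15, ∞]
  [1, 0, ∞, ∞]
  [-1, 15, 0, 13]
  [∞, 19, ∞, 0]
D(1):
  [0, ∞, 15, ∞]
  [1, 0, 16, ∞]
  [-1, 15, 0, 13]
  [∞, 19, ∞, 0]
D(2):
  [0, ∞, 15, ∞]
  [1, 0, 16, ∞]
  [-1, 15, 0, 13]
  [20, 19, 35, 0]
D(3):
  [0, 30, 15, 28]
  [1, 0, 16, 29]
  [-1, 15, 0, 13]
  [20, 19, 35, 0]
D(4):
  [0, 30, 15, 28]
  [1, 0, 16, 29]
  [-1, 15, 0, 13]
  [20, 19, 35, 0]
Answer: W*[2][4] = 29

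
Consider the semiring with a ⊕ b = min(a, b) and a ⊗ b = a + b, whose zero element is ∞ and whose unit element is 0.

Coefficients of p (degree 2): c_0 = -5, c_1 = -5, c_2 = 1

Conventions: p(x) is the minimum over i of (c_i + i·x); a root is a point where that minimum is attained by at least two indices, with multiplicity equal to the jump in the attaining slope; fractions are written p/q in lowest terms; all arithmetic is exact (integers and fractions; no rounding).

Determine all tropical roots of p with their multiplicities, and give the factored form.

hull edge (i=0, c=-5) to (i=1, c=-5): slope 0, span 1
hull edge (i=1, c=-5) to (i=2, c=1): slope 6, span 1
Factored form: p(x) = 1 ⊗ (x ⊕ (-6)) ⊗ (x ⊕ 0)
Answer: roots = -6 (mult 1), 0 (mult 1)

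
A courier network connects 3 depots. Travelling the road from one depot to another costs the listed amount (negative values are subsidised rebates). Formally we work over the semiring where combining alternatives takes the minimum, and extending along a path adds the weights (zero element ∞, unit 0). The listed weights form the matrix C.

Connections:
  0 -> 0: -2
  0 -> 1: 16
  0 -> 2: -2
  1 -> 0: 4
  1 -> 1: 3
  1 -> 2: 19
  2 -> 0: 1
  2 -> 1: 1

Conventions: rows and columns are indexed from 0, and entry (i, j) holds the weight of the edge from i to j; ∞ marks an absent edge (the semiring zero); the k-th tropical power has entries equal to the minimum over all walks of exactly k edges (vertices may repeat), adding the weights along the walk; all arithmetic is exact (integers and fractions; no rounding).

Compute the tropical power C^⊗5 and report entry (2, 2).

C^⊗2:
  [-4, -1, -4]
  [2, 6, 2]
  [-1, 4, -1]
C^⊗3:
  [-6, -3, -6]
  [0, 3, 0]
  [-3, 0, -3]
C^⊗4:
  [-8, -5, -8]
  [-2, 1, -2]
  [-5, -2, -5]
C^⊗5:
  [-10, -7, -10]
  [-4, -1, -4]
  [-7, -4, -7]
Key observation: the optimum is the walk 2->0->0->0->0->2, with weight 1 + (-2) + (-2) + (-2) + (-2) = -7.
Optimal value attained by: walk 2->0->0->0->0->2.
Answer: (C^⊗5)[2][2] = -7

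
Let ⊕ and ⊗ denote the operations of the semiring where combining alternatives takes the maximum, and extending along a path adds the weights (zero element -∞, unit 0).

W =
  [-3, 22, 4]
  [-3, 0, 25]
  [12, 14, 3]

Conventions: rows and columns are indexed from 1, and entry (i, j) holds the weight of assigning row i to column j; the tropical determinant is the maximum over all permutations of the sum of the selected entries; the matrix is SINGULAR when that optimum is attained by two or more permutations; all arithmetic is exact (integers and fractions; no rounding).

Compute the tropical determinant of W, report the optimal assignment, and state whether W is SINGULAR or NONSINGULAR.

σ = (1, 2, 3): (-3) + 0 + 3 = 0
σ = (1, 3, 2): (-3) + 25 + 14 = 36
σ = (2, 1, 3): 22 + (-3) + 3 = 22
σ = (2, 3, 1): 22 + 25 + 12 = 59
σ = (3, 1, 2): 4 + (-3) + 14 = 15
σ = (3, 2, 1): 4 + 0 + 12 = 16
Optimal value attained by: σ = (2, 3, 1).
Answer: det⊕(W) = 59; verdict: NONSINGULAR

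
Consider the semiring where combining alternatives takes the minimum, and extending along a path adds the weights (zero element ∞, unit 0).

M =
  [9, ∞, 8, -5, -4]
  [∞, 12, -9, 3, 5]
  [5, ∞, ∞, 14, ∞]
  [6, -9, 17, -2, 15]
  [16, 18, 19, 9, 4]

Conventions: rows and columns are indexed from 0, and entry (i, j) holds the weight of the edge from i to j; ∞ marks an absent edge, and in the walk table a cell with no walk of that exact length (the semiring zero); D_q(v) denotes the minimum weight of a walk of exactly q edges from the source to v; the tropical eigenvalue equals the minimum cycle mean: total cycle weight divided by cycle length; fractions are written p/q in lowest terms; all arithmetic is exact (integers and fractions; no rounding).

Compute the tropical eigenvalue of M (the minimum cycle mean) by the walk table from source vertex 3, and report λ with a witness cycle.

q=0: [∞, ∞, ∞, 0, ∞]
q=1: [6, -9, 17, -2, 15]
q=2: [4, -11, -18, -6, -4]
q=3: [-13, -15, -20, -8, -6]
q=4: [-15, -17, -24, -18, -17]
q=5: [-19, -27, -26, -20, -19]
Optimal cycle mean attained by: cycle 0->3->1->2->0, total (-5) + (-9) + (-9) + 5, length 4.
Answer: λ = -9/2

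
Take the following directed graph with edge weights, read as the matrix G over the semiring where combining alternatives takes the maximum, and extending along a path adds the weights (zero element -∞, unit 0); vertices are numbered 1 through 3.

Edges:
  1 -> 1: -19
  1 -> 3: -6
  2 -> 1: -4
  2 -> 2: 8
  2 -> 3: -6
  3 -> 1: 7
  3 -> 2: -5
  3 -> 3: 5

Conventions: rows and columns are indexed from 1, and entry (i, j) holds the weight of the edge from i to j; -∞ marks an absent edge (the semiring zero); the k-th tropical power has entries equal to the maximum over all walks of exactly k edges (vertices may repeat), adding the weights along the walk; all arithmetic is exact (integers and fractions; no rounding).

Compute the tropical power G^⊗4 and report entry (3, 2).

G^⊗2:
  [1, -11, -1]
  [4, 16, 2]
  [12, 3, 10]
G^⊗3:
  [6, -3, 4]
  [12, 24, 10]
  [17, 11, 15]
G^⊗4:
  [11, 5, 9]
  [20, 32, 18]
  [22, 19, 20]
Key observation: the optimum is the walk 3->2->2->2->2, with weight (-5) + 8 + 8 + 8 = 19.
Optimal value attained by: walk 3->2->2->2->2.
Answer: (G^⊗4)[3][2] = 19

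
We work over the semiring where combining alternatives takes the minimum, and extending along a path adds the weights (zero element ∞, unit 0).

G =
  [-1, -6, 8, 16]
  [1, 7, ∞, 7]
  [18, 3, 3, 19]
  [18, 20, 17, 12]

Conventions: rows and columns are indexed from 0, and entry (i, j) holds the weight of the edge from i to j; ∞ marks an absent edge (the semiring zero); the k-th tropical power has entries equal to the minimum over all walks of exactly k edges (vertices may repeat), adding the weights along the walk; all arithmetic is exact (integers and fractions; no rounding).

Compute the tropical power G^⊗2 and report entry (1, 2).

G^⊗2:
  [-5, -7, 7, 1]
  [0, -5, 9, 14]
  [4, 6, 6, 10]
  [17, 12, 20, 24]
Key observation: the optimum is the walk 1->0->2, with weight 1 + 8 = 9.
Optimal value attained by: walk 1->0->2.
Answer: (G^⊗2)[1][2] = 9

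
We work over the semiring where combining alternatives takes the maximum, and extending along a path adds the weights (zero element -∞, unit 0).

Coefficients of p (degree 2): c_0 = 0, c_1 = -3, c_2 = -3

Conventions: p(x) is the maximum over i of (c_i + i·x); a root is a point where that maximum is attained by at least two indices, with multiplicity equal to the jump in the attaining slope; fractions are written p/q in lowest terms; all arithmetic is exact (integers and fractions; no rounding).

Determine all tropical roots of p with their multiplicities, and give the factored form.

hull edge (i=0, c=0) to (i=2, c=-3): slope -3/2, span 2
Factored form: p(x) = -3 ⊗ (x ⊕ 3/2) ⊗ (x ⊕ 3/2)
Answer: roots = 3/2 (mult 2)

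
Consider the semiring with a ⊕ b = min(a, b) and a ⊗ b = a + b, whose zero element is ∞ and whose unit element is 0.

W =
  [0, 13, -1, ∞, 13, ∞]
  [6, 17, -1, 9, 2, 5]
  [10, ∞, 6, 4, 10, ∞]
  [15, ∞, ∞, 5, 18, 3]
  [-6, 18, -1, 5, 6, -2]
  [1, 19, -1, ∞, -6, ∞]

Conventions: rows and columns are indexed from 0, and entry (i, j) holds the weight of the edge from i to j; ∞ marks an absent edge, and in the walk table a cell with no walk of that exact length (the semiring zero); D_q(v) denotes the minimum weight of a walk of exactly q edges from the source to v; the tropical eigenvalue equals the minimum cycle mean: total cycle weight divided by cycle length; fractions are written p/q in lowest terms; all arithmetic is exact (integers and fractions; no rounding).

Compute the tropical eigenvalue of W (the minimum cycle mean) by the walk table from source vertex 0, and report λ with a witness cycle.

q=0: [0, ∞, ∞, ∞, ∞, ∞]
q=1: [0, 13, -1, ∞, 13, ∞]
q=2: [0, 13, -1, 3, 9, 11]
q=3: [0, 13, -1, 3, 5, 6]
q=4: [-1, 13, -1, 3, 0, 3]
q=5: [-6, 12, -2, 3, -3, -2]
q=6: [-9, 7, -7, 2, -8, -5]
Optimal cycle mean attained by: cycle 4->5->4, total (-2) + (-6), length 2.
Answer: λ = -4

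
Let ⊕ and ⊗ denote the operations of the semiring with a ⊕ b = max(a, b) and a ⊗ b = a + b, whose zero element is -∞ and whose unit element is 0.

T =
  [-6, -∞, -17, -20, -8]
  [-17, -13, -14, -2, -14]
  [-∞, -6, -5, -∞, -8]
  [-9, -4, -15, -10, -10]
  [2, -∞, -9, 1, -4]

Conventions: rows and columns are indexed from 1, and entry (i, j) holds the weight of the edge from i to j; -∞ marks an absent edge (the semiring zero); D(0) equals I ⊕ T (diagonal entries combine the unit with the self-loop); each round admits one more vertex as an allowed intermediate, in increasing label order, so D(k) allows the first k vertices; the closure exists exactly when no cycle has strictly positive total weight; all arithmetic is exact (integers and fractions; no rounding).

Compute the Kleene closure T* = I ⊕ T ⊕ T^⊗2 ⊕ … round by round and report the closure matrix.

D(0):
  [0, -∞, -17, -20, -8]
  [-17, 0, -14, -2, -14]
  [-∞, -6, 0, -∞, -8]
  [-9, -4, -15, 0, -10]
  [2, -∞, -9, 1, 0]
D(1):
  [0, -∞, -17, -20, -8]
  [-17, 0, -14, -2, -14]
  [-∞, -6, 0, -∞, -8]
  [-9, -4, -15, 0, -10]
  [2, -∞, -9, 1, 0]
D(2):
  [0, -∞, -17, -20, -8]
  [-17, 0, -14, -2, -14]
  [-23, -6, 0, -8, -8]
  [-9, -4, -15, 0, -10]
  [2, -∞, -9, 1, 0]
D(3):
  [0, -23, -17, -20, -8]
  [-17, 0, -14, -2, -14]
  [-23, -6, 0, -8, -8]
  [-9, -4, -15, 0, -10]
  [2, -15, -9, 1, 0]
D(4):
  [0, -23, -17, -20, -8]
  [-11, 0, -14, -2, -12]
  [-17, -6, 0, -8, -8]
  [-9, -4, -15, 0, -10]
  [2, -3, -9, 1, 0]
D(5):
  [0, -11, -17, -7, -8]
  [-10, 0, -14, -2, -12]
  [-6, -6, 0, -7, -8]
  [-8, -4, -15, 0, -10]
  [2, -3, -9, 1, 0]
Answer: T* = [[0, -11, -17, -7, -8], [-10, 0, -14, -2, -12], [-6, -6, 0, -7, -8], [-8, -4, -15, 0, -10], [2, -3, -9, 1, 0]]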